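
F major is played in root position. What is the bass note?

F major is F–A–C. Root position places the root in the bass: F.

F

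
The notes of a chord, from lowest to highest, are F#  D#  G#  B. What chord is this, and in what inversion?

G# minor seventh, third inversion

Reducing to letter names: F#, D#, G#, B. These stack in thirds as G#–B–D#–F# — a G# minor seventh chord.
With the seventh (F#) in the bass, the chord is in third inversion (figured bass 4/2).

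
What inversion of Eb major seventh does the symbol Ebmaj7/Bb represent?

Ebmaj7/Bb means Eb major seventh with Bb in the bass. Bb is the fifth of Eb major seventh (Eb–G–Bb–D), so this is second inversion.

second inversion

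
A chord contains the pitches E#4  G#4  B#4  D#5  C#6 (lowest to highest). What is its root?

The distinct letter names are E#, G#, B#, D#, C#. Arranged as a stack of thirds they read C#–E#–G#–B#–D#, so C# is the root (a C# major ninth chord).

C#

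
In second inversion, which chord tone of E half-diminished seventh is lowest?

The fifth of E half-diminished seventh (E–G–Bb–D) is Bb; that is the bass in second inversion.

Bb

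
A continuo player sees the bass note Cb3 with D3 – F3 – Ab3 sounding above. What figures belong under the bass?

The notes Cb, D, F, Ab stack in thirds as D–F–Ab–Cb — a D diminished seventh chord. The bass Cb is the seventh, so this is third inversion: figured 4/2.

4/2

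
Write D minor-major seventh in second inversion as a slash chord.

Dm(maj7)/A

Second inversion of D minor-major seventh has the fifth (A) in the bass. As a slash chord: Dm(maj7)/A.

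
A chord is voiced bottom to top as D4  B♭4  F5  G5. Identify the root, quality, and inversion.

The pitch classes D, Bb, F, G arrange in thirds as G–Bb–D–F: a G minor seventh chord.
The lowest note is D, the fifth of the chord, so this is second inversion (figured bass 4/3).

G minor seventh, second inversion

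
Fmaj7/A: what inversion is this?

first inversion

Fmaj7/A means F major seventh with A in the bass. A is the third of F major seventh (F–A–C–E), so this is first inversion.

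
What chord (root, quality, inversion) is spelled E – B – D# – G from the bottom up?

E minor-major seventh, root position

The distinct note names are E, B, D#, G. Stacked in thirds they read E–G–B–D#, which is a minor-major seventh chord on E.
The lowest note is E, the root of the chord, so this is root position (figured bass 7).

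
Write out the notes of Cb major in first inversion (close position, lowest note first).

Cb major is Cb–Eb–Gb. First inversion puts the third (Eb) in the bass, with the remaining tones above: Eb, Gb, Cb.

Eb, Gb, Cb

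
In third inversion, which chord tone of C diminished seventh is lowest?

Bbb

C diminished seventh is C–Eb–Gb–Bbb. Third inversion places the seventh in the bass: Bbb.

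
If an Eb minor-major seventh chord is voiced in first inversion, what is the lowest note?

Gb

The third of Eb minor-major seventh (Eb–Gb–Bb–D) is Gb; that is the bass in first inversion.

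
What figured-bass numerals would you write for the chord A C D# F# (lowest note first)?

The notes A, C, D#, F# stack in thirds as D#–F#–A–C — a D# diminished seventh chord. The bass A is the fifth, so this is second inversion: figured 4/3.

4/3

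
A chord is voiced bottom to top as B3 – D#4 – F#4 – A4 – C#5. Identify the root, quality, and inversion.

B dominant ninth, root position

The distinct note names are B, D#, F#, A, C#. Stacked in thirds they read B–D#–F#–A–C#, which is a dominant ninth chord on B.
The lowest note is B, the root of the chord, so this is root position.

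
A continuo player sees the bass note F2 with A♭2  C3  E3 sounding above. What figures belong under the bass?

7

The notes F, Ab, C, E stack in thirds as F–Ab–C–E — an F minor-major seventh chord. The bass F is the root, so this is root position: figured 7.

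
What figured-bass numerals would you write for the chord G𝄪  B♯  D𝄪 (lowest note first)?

5/3

The notes G##, B#, D## stack in thirds as G##–B#–D## — a G## minor triad. The bass G## is the root, so this is root position: figured 5/3.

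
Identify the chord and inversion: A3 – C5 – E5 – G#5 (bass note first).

Reducing to letter names: A, C, E, G#. These stack in thirds as A–C–E–G# — an A minor-major seventh chord.
A is the root of A minor-major seventh; root in the bass means root position (figured bass 7).

A minor-major seventh, root position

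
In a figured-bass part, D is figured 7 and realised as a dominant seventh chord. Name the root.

D

The figures 7 mean the root of the chord is in the bass. If D is the root of a dominant seventh chord, the root is D (chord tones D–F#–A–C).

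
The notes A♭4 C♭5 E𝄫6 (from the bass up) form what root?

The distinct letter names are Ab, Cb, Ebb. Arranged as a stack of thirds they read Ab–Cb–Ebb, so Ab is the root (an Ab diminished triad).

Ab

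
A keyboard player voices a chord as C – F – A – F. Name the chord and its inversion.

The distinct note names are C, F, A. Stacked in thirds they read F–A–C, which is a major triad on F.
C is the fifth of F major; fifth in the bass means second inversion (figured bass 6/4).

F major, second inversion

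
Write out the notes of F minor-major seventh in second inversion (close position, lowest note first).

Spelling F minor-major seventh: F–Ab–C–E. In second inversion the fifth is bass, giving C, E, F, Ab from the bottom.

C, E, F, Ab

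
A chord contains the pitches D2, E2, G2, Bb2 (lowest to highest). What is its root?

E

D, E, G, Bb are the tones of an E half-diminished seventh chord (E–G–Bb–D), making E the root.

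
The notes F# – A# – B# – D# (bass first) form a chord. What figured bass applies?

The notes F#, A#, B#, D# stack in thirds as B#–D#–F#–A# — a B# half-diminished seventh chord. The bass F# is the fifth, so this is second inversion: figured 4/3.

4/3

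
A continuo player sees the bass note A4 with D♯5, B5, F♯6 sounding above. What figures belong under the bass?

4/2

The notes A, D#, B, F# stack in thirds as B–D#–F#–A — a B dominant seventh chord. The bass A is the seventh, so this is third inversion: figured 4/2.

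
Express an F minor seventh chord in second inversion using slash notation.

Second inversion of F minor seventh has the fifth (C) in the bass. As a slash chord: Fm7/C.

Fm7/C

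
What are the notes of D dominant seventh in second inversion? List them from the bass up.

A, C, D, F#

The chord tones are D–F#–A–C. With the fifth (A) lowest for second inversion: A, C, D, F#.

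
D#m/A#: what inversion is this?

second inversion

D#m/A# means D# minor with A# in the bass. A# is the fifth of D# minor (D#–F#–A#), so this is second inversion.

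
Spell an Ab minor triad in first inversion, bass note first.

Ab minor is Ab–Cb–Eb. First inversion puts the third (Cb) in the bass, with the remaining tones above: Cb, Eb, Ab.

Cb, Eb, Ab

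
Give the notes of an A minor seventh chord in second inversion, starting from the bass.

E, G, A, C

The chord tones are A–C–E–G. With the fifth (E) lowest for second inversion: E, G, A, C.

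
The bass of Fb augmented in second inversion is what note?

In second inversion the fifth is lowest. For Fb augmented (Fb–Ab–C) that is C.

C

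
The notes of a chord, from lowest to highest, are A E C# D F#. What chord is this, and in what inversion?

D major ninth, second inversion

Reducing to letter names: A, E, C#, D, F#. These stack in thirds as D–F#–A–C#–E — a D major ninth chord.
A is the fifth of D major ninth; fifth in the bass means second inversion.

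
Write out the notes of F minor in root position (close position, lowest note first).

The chord tones are F–Ab–C. With the root (F) lowest for root position: F, Ab, C.

F, Ab, C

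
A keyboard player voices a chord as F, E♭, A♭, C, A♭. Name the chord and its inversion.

The distinct note names are F, Eb, Ab, C. Stacked in thirds they read F–Ab–C–Eb, which is a minor seventh chord on F.
With the root (F) in the bass, the chord is in root position (figured bass 7).

F minor seventh, root position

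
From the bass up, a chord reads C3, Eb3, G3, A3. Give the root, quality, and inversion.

The distinct note names are C, Eb, G, A. Stacked in thirds they read A–C–Eb–G, which is a half-diminished seventh chord on A.
The lowest note is C, the third of the chord, so this is first inversion (figured bass 6/5).

A half-diminished seventh, first inversion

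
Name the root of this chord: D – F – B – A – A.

D, F, B, A are the tones of a B half-diminished seventh chord (B–D–F–A), making B the root.

B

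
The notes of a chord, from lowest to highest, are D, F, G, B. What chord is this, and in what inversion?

G dominant seventh, second inversion

Reducing to letter names: D, F, G, B. These stack in thirds as G–B–D–F — a G dominant seventh chord.
With the fifth (D) in the bass, the chord is in second inversion (figured bass 4/3).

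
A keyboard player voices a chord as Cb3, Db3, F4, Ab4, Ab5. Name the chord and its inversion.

Db dominant seventh, third inversion

Reducing to letter names: Cb, Db, F, Ab. These stack in thirds as Db–F–Ab–Cb — a Db dominant seventh chord.
With the seventh (Cb) in the bass, the chord is in third inversion (figured bass 4/2).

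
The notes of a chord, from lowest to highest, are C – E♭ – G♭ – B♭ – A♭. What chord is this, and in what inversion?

Reducing to letter names: C, Eb, Gb, Bb, Ab. These stack in thirds as Ab–C–Eb–Gb–Bb — an Ab dominant ninth chord.
With the third (C) in the bass, the chord is in first inversion.

Ab dominant ninth, first inversion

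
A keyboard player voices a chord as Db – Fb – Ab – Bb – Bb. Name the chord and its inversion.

Bb half-diminished seventh, first inversion

The pitch classes Db, Fb, Ab, Bb arrange in thirds as Bb–Db–Fb–Ab: a Bb half-diminished seventh chord.
The lowest note is Db, the third of the chord, so this is first inversion (figured bass 6/5).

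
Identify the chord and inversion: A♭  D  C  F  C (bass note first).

The distinct note names are Ab, D, C, F. Stacked in thirds they read D–F–Ab–C, which is a half-diminished seventh chord on D.
With the fifth (Ab) in the bass, the chord is in second inversion (figured bass 4/3).

D half-diminished seventh, second inversion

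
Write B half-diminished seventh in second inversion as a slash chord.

Second inversion of B half-diminished seventh has the fifth (F) in the bass. As a slash chord: Bø7/F.

Bø7/F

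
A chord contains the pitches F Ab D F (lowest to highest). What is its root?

D

Reordering F, Ab, D into stacked thirds gives D–F–Ab; the bottom of that stack, D, is the root.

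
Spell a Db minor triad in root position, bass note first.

The chord tones are Db–Fb–Ab. With the root (Db) lowest for root position: Db, Fb, Ab.

Db, Fb, Ab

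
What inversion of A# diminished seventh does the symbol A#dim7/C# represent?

A#dim7/C# means A# diminished seventh with C# in the bass. C# is the third of A# diminished seventh (A#–C#–E–G), so this is first inversion.

first inversion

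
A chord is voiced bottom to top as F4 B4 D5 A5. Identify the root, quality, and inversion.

The pitch classes F, B, D, A arrange in thirds as B–D–F–A: a B half-diminished seventh chord.
F is the fifth of B half-diminished seventh; fifth in the bass means second inversion (figured bass 4/3).

B half-diminished seventh, second inversion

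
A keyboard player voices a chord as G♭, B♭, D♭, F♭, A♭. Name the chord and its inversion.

Reducing to letter names: Gb, Bb, Db, Fb, Ab. These stack in thirds as Gb–Bb–Db–Fb–Ab — a Gb dominant ninth chord.
With the root (Gb) in the bass, the chord is in root position.

Gb dominant ninth, root position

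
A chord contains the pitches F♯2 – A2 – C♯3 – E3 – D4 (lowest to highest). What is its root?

F#, A, C#, E, D are the tones of a D major ninth chord (D–F#–A–C#–E), making D the root.

D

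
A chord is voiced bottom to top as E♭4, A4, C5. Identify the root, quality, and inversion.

Reducing to letter names: Eb, A, C. These stack in thirds as A–C–Eb — an A diminished triad.
The lowest note is Eb, the fifth of the chord, so this is second inversion (figured bass 6/4).

A diminished, second inversion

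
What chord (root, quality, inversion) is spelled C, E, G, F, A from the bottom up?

The distinct note names are C, E, G, F, A. Stacked in thirds they read F–A–C–E–G, which is a major ninth chord on F.
C is the fifth of F major ninth; fifth in the bass means second inversion.

F major ninth, second inversion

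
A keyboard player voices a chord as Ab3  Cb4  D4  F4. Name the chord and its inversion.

D diminished seventh, second inversion

Reducing to letter names: Ab, Cb, D, F. These stack in thirds as D–F–Ab–Cb — a D diminished seventh chord.
The lowest note is Ab, the fifth of the chord, so this is second inversion (figured bass 4/3).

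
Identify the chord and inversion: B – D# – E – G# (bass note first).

Reducing to letter names: B, D#, E, G#. These stack in thirds as E–G#–B–D# — an E major seventh chord.
The lowest note is B, the fifth of the chord, so this is second inversion (figured bass 4/3).

E major seventh, second inversion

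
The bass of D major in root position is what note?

D

The root of D major (D–F#–A) is D; that is the bass in root position.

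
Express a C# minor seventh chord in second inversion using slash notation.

C#m7/G#

Second inversion of C# minor seventh has the fifth (G#) in the bass. As a slash chord: C#m7/G#.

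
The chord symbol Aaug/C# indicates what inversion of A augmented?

first inversion

Aaug/C# means A augmented with C# in the bass. C# is the third of A augmented (A–C#–E#), so this is first inversion.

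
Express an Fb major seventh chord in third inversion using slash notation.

Fbmaj7/Eb

Third inversion of Fb major seventh has the seventh (Eb) in the bass. As a slash chord: Fbmaj7/Eb.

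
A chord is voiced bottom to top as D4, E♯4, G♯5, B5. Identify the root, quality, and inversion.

Reducing to letter names: D, E#, G#, B. These stack in thirds as E#–G#–B–D — an E# diminished seventh chord.
D is the seventh of E# diminished seventh; seventh in the bass means third inversion (figured bass 4/2).

E# diminished seventh, third inversion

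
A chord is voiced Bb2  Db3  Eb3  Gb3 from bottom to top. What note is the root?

Reordering Bb, Db, Eb, Gb into stacked thirds gives Eb–Gb–Bb–Db; the bottom of that stack, Eb, is the root.

Eb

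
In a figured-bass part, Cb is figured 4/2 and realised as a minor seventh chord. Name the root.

Db

The figures 4/2 mean the seventh of the chord is in the bass. If Cb is the seventh of a minor seventh chord, the root is Db (chord tones Db–Fb–Ab–Cb).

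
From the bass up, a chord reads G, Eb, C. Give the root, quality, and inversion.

C minor, second inversion

The distinct note names are G, Eb, C. Stacked in thirds they read C–Eb–G, which is a minor triad on C.
The lowest note is G, the fifth of the chord, so this is second inversion (figured bass 6/4).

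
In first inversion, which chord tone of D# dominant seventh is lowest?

In first inversion the third is lowest. For D# dominant seventh (D#–F##–A#–C#) that is F##.

F##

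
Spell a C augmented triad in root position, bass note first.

The chord tones are C–E–G#. With the root (C) lowest for root position: C, E, G#.

C, E, G#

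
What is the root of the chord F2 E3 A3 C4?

The distinct letter names are F, E, A, C. Arranged as a stack of thirds they read F–A–C–E, so F is the root (an F major seventh chord).

F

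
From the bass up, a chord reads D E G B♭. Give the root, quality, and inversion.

E half-diminished seventh, third inversion

The pitch classes D, E, G, Bb arrange in thirds as E–G–Bb–D: an E half-diminished seventh chord.
The lowest note is D, the seventh of the chord, so this is third inversion (figured bass 4/2).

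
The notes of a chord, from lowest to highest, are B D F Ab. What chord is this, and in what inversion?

The pitch classes B, D, F, Ab arrange in thirds as B–D–F–Ab: a B diminished seventh chord.
The lowest note is B, the root of the chord, so this is root position (figured bass 7).

B diminished seventh, root position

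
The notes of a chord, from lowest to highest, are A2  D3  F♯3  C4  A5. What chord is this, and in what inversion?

D dominant seventh, second inversion

The pitch classes A, D, F#, C arrange in thirds as D–F#–A–C: a D dominant seventh chord.
A is the fifth of D dominant seventh; fifth in the bass means second inversion (figured bass 4/3).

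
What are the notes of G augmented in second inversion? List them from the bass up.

G augmented is G–B–D#. Second inversion puts the fifth (D#) in the bass, with the remaining tones above: D#, G, B.

D#, G, B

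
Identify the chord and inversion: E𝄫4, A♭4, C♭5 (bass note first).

Ab diminished, second inversion

Reducing to letter names: Ebb, Ab, Cb. These stack in thirds as Ab–Cb–Ebb — an Ab diminished triad.
Ebb is the fifth of Ab diminished; fifth in the bass means second inversion (figured bass 6/4).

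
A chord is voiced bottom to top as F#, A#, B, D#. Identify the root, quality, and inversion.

B major seventh, second inversion

Reducing to letter names: F#, A#, B, D#. These stack in thirds as B–D#–F#–A# — a B major seventh chord.
With the fifth (F#) in the bass, the chord is in second inversion (figured bass 4/3).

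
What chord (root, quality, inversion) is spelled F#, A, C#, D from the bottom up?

The distinct note names are F#, A, C#, D. Stacked in thirds they read D–F#–A–C#, which is a major seventh chord on D.
With the third (F#) in the bass, the chord is in first inversion (figured bass 6/5).

D major seventh, first inversion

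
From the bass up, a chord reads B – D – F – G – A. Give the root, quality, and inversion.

G dominant ninth, first inversion

Reducing to letter names: B, D, F, G, A. These stack in thirds as G–B–D–F–A — a G dominant ninth chord.
The lowest note is B, the third of the chord, so this is first inversion.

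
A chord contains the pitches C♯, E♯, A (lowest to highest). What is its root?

A

C#, E#, A are the tones of an A augmented triad (A–C#–E#), making A the root.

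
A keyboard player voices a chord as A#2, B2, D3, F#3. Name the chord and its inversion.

The distinct note names are A#, B, D, F#. Stacked in thirds they read B–D–F#–A#, which is a minor-major seventh chord on B.
With the seventh (A#) in the bass, the chord is in third inversion (figured bass 4/2).

B minor-major seventh, third inversion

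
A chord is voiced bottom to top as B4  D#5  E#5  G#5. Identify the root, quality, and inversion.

Reducing to letter names: B, D#, E#, G#. These stack in thirds as E#–G#–B–D# — an E# half-diminished seventh chord.
The lowest note is B, the fifth of the chord, so this is second inversion (figured bass 4/3).

E# half-diminished seventh, second inversion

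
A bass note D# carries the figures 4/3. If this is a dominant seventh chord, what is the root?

The figures 4/3 mean the fifth of the chord is in the bass. If D# is the fifth of a dominant seventh chord, the root is G# (chord tones G#–B#–D#–F#).

G#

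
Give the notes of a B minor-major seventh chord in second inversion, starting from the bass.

The chord tones are B–D–F#–A#. With the fifth (F#) lowest for second inversion: F#, A#, B, D.

F#, A#, B, D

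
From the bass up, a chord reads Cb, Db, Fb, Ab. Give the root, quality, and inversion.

Db minor seventh, third inversion

The pitch classes Cb, Db, Fb, Ab arrange in thirds as Db–Fb–Ab–Cb: a Db minor seventh chord.
With the seventh (Cb) in the bass, the chord is in third inversion (figured bass 4/2).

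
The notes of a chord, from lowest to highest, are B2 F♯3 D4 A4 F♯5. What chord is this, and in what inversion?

The pitch classes B, F#, D, A arrange in thirds as B–D–F#–A: a B minor seventh chord.
The lowest note is B, the root of the chord, so this is root position (figured bass 7).

B minor seventh, root position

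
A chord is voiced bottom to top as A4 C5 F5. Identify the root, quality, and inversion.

F major, first inversion

The distinct note names are A, C, F. Stacked in thirds they read F–A–C, which is a major triad on F.
With the third (A) in the bass, the chord is in first inversion (figured bass 6).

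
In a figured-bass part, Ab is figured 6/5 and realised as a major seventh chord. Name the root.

The figures 6/5 mean the third of the chord is in the bass. If Ab is the third of a major seventh chord, the root is Fb (chord tones Fb–Ab–Cb–Eb).

Fb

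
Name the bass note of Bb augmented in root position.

Bb augmented is Bb–D–F#. Root position places the root in the bass: Bb.

Bb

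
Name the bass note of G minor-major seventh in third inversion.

The seventh of G minor-major seventh (G–Bb–D–F#) is F#; that is the bass in third inversion.

F#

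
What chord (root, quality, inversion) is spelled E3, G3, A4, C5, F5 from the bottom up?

F major ninth, third inversion

The pitch classes E, G, A, C, F arrange in thirds as F–A–C–E–G: an F major ninth chord.
The lowest note is E, the seventh of the chord, so this is third inversion.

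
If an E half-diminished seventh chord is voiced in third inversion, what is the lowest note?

D

In third inversion the seventh is lowest. For E half-diminished seventh (E–G–Bb–D) that is D.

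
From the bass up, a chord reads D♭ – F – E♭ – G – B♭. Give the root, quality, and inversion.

Eb dominant ninth, third inversion

The pitch classes Db, F, Eb, G, Bb arrange in thirds as Eb–G–Bb–Db–F: an Eb dominant ninth chord.
The lowest note is Db, the seventh of the chord, so this is third inversion.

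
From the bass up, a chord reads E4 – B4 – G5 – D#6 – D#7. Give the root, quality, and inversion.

E minor-major seventh, root position

Reducing to letter names: E, B, G, D#. These stack in thirds as E–G–B–D# — an E minor-major seventh chord.
E is the root of E minor-major seventh; root in the bass means root position (figured bass 7).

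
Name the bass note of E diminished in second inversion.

Bb

E diminished is E–G–Bb. Second inversion places the fifth in the bass: Bb.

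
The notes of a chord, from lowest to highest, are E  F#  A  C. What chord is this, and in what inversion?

Reducing to letter names: E, F#, A, C. These stack in thirds as F#–A–C–E — an F# half-diminished seventh chord.
The lowest note is E, the seventh of the chord, so this is third inversion (figured bass 4/2).

F# half-diminished seventh, third inversion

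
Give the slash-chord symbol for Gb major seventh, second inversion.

Gbmaj7/Db

Second inversion of Gb major seventh has the fifth (Db) in the bass. As a slash chord: Gbmaj7/Db.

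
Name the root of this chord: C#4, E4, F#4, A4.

The distinct letter names are C#, E, F#, A. Arranged as a stack of thirds they read F#–A–C#–E, so F# is the root (an F# minor seventh chord).

F#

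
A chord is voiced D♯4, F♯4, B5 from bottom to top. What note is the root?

B

Reordering D#, F#, B into stacked thirds gives B–D#–F#; the bottom of that stack, B, is the root.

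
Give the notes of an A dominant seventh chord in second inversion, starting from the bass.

E, G, A, C#

Spelling A dominant seventh: A–C#–E–G. In second inversion the fifth is bass, giving E, G, A, C# from the bottom.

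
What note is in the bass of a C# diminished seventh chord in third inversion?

C# diminished seventh is C#–E–G–Bb. Third inversion places the seventh in the bass: Bb.

Bb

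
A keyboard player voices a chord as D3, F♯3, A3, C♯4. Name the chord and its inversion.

The distinct note names are D, F#, A, C#. Stacked in thirds they read D–F#–A–C#, which is a major seventh chord on D.
With the root (D) in the bass, the chord is in root position (figured bass 7).

D major seventh, root position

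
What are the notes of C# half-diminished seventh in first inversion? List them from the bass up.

Spelling C# half-diminished seventh: C#–E–G–B. In first inversion the third is bass, giving E, G, B, C# from the bottom.

E, G, B, C#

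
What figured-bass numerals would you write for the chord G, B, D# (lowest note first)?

5/3

The notes G, B, D# stack in thirds as G–B–D# — a G augmented triad. The bass G is the root, so this is root position: figured 5/3.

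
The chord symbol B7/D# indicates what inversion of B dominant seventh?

first inversion

B7/D# means B dominant seventh with D# in the bass. D# is the third of B dominant seventh (B–D#–F#–A), so this is first inversion.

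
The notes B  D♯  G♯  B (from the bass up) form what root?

G#

The distinct letter names are B, D#, G#. Arranged as a stack of thirds they read G#–B–D#, so G# is the root (a G# minor triad).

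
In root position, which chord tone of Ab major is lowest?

Ab

The root of Ab major (Ab–C–Eb) is Ab; that is the bass in root position.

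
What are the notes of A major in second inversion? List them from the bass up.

E, A, C#

A major is A–C#–E. Second inversion puts the fifth (E) in the bass, with the remaining tones above: E, A, C#.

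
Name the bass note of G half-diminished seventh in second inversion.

Db

The fifth of G half-diminished seventh (G–Bb–Db–F) is Db; that is the bass in second inversion.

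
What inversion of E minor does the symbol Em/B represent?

Em/B means E minor with B in the bass. B is the fifth of E minor (E–G–B), so this is second inversion.

second inversion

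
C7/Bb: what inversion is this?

third inversion

C7/Bb means C dominant seventh with Bb in the bass. Bb is the seventh of C dominant seventh (C–E–G–Bb), so this is third inversion.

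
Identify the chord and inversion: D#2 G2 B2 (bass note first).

Reducing to letter names: D#, G, B. These stack in thirds as G–B–D# — a G augmented triad.
The lowest note is D#, the fifth of the chord, so this is second inversion (figured bass 6/4).

G augmented, second inversion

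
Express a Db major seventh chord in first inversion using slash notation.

Dbmaj7/F

First inversion of Db major seventh has the third (F) in the bass. As a slash chord: Dbmaj7/F.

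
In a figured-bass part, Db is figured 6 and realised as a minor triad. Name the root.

Bb

The figures 6 mean the third of the chord is in the bass. If Db is the third of a minor triad, the root is Bb (chord tones Bb–Db–F).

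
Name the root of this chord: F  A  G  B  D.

The distinct letter names are F, A, G, B, D. Arranged as a stack of thirds they read G–B–D–F–A, so G is the root (a G dominant ninth chord).

G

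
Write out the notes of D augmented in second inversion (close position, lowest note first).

Spelling D augmented: D–F#–A#. In second inversion the fifth is bass, giving A#, D, F# from the bottom.

A#, D, F#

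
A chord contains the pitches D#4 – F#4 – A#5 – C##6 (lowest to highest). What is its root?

D#, F#, A#, C## are the tones of a D# minor-major seventh chord (D#–F#–A#–C##), making D# the root.

D#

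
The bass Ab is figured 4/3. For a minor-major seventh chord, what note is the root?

The figures 4/3 mean the fifth of the chord is in the bass. If Ab is the fifth of a minor-major seventh chord, the root is Db (chord tones Db–Fb–Ab–C).

Db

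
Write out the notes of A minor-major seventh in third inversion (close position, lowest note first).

G#, A, C, E

Spelling A minor-major seventh: A–C–E–G#. In third inversion the seventh is bass, giving G#, A, C, E from the bottom.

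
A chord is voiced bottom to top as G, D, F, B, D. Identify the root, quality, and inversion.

G dominant seventh, root position

Reducing to letter names: G, D, F, B. These stack in thirds as G–B–D–F — a G dominant seventh chord.
The lowest note is G, the root of the chord, so this is root position (figured bass 7).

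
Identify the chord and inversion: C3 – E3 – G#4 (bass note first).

C augmented, root position

The distinct note names are C, E, G#. Stacked in thirds they read C–E–G#, which is an augmented triad on C.
With the root (C) in the bass, the chord is in root position (figured bass 5/3).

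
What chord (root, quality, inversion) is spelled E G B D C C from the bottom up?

C major ninth, first inversion

The distinct note names are E, G, B, D, C. Stacked in thirds they read C–E–G–B–D, which is a major ninth chord on C.
With the third (E) in the bass, the chord is in first inversion.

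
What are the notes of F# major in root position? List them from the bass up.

Spelling F# major: F#–A#–C#. In root position the root is bass, giving F#, A#, C# from the bottom.

F#, A#, C#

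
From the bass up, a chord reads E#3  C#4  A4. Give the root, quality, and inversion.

A augmented, second inversion

The distinct note names are E#, C#, A. Stacked in thirds they read A–C#–E#, which is an augmented triad on A.
The lowest note is E#, the fifth of the chord, so this is second inversion (figured bass 6/4).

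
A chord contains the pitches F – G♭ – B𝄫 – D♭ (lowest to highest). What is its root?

F, Gb, Bbb, Db are the tones of a Gb minor-major seventh chord (Gb–Bbb–Db–F), making Gb the root.

Gb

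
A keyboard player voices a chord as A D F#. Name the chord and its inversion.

The distinct note names are A, D, F#. Stacked in thirds they read D–F#–A, which is a major triad on D.
With the fifth (A) in the bass, the chord is in second inversion (figured bass 6/4).

D major, second inversion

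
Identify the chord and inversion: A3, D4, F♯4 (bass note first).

The distinct note names are A, D, F#. Stacked in thirds they read D–F#–A, which is a major triad on D.
A is the fifth of D major; fifth in the bass means second inversion (figured bass 6/4).

D major, second inversion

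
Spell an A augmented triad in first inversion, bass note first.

The chord tones are A–C#–E#. With the third (C#) lowest for first inversion: C#, E#, A.

C#, E#, A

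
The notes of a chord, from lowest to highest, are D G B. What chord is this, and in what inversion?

G major, second inversion

Reducing to letter names: D, G, B. These stack in thirds as G–B–D — a G major triad.
D is the fifth of G major; fifth in the bass means second inversion (figured bass 6/4).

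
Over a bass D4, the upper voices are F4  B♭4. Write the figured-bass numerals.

The notes D, F, Bb stack in thirds as Bb–D–F — a Bb major triad. The bass D is the third, so this is first inversion: figured 6.

6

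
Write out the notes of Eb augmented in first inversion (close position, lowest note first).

G, B, Eb

Eb augmented is Eb–G–B. First inversion puts the third (G) in the bass, with the remaining tones above: G, B, Eb.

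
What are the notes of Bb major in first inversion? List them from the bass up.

The chord tones are Bb–D–F. With the third (D) lowest for first inversion: D, F, Bb.

D, F, Bb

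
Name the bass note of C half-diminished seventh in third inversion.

The seventh of C half-diminished seventh (C–Eb–Gb–Bb) is Bb; that is the bass in third inversion.

Bb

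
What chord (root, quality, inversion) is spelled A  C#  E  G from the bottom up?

A dominant seventh, root position

Reducing to letter names: A, C#, E, G. These stack in thirds as A–C#–E–G — an A dominant seventh chord.
With the root (A) in the bass, the chord is in root position (figured bass 7).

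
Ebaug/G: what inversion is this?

first inversion

Ebaug/G means Eb augmented with G in the bass. G is the third of Eb augmented (Eb–G–B), so this is first inversion.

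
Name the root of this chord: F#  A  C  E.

The distinct letter names are F#, A, C, E. Arranged as a stack of thirds they read F#–A–C–E, so F# is the root (an F# half-diminished seventh chord).

F#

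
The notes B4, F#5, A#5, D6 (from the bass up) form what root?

B, F#, A#, D are the tones of a B minor-major seventh chord (B–D–F#–A#), making B the root.

B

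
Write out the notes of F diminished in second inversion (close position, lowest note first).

Cb, F, Ab

F diminished is F–Ab–Cb. Second inversion puts the fifth (Cb) in the bass, with the remaining tones above: Cb, F, Ab.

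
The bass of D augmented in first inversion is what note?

D augmented is D–F#–A#. First inversion places the third in the bass: F#.

F#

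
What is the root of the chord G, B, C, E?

G, B, C, E are the tones of a C major seventh chord (C–E–G–B), making C the root.

C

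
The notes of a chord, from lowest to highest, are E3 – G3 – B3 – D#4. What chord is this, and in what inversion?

The pitch classes E, G, B, D# arrange in thirds as E–G–B–D#: an E minor-major seventh chord.
The lowest note is E, the root of the chord, so this is root position (figured bass 7).

E minor-major seventh, root position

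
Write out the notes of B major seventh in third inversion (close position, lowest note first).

Spelling B major seventh: B–D#–F#–A#. In third inversion the seventh is bass, giving A#, B, D#, F# from the bottom.

A#, B, D#, F#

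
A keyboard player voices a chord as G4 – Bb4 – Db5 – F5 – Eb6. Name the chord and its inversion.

Eb dominant ninth, first inversion

The pitch classes G, Bb, Db, F, Eb arrange in thirds as Eb–G–Bb–Db–F: an Eb dominant ninth chord.
The lowest note is G, the third of the chord, so this is first inversion.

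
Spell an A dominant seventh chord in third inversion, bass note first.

G, A, C#, E

Spelling A dominant seventh: A–C#–E–G. In third inversion the seventh is bass, giving G, A, C#, E from the bottom.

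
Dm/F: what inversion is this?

Dm/F means D minor with F in the bass. F is the third of D minor (D–F–A), so this is first inversion.

first inversion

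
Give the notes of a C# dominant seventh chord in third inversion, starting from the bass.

B, C#, E#, G#

C# dominant seventh is C#–E#–G#–B. Third inversion puts the seventh (B) in the bass, with the remaining tones above: B, C#, E#, G#.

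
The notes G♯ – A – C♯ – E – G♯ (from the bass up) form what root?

Reordering G#, A, C#, E into stacked thirds gives A–C#–E–G#; the bottom of that stack, A, is the root.

A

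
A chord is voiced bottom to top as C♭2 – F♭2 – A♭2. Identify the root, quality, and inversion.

Fb major, second inversion

Reducing to letter names: Cb, Fb, Ab. These stack in thirds as Fb–Ab–Cb — an Fb major triad.
Cb is the fifth of Fb major; fifth in the bass means second inversion (figured bass 6/4).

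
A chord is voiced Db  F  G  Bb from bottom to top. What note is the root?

G

Reordering Db, F, G, Bb into stacked thirds gives G–Bb–Db–F; the bottom of that stack, G, is the root.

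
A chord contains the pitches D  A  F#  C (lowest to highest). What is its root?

D, A, F#, C are the tones of a D dominant seventh chord (D–F#–A–C), making D the root.

D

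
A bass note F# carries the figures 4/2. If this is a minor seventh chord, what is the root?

G#

The figures 4/2 mean the seventh of the chord is in the bass. If F# is the seventh of a minor seventh chord, the root is G# (chord tones G#–B–D#–F#).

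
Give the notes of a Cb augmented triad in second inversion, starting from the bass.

G, Cb, Eb

Cb augmented is Cb–Eb–G. Second inversion puts the fifth (G) in the bass, with the remaining tones above: G, Cb, Eb.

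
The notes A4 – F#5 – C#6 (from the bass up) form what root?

F#

Reordering A, F#, C# into stacked thirds gives F#–A–C#; the bottom of that stack, F#, is the root.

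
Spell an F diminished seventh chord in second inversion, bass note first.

Cb, Ebb, F, Ab

Spelling F diminished seventh: F–Ab–Cb–Ebb. In second inversion the fifth is bass, giving Cb, Ebb, F, Ab from the bottom.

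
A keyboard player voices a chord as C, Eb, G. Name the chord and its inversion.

Reducing to letter names: C, Eb, G. These stack in thirds as C–Eb–G — a C minor triad.
With the root (C) in the bass, the chord is in root position (figured bass 5/3).

C minor, root position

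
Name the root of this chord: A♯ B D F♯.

A#, B, D, F# are the tones of a B minor-major seventh chord (B–D–F#–A#), making B the root.

B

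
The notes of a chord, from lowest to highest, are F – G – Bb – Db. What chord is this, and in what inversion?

Reducing to letter names: F, G, Bb, Db. These stack in thirds as G–Bb–Db–F — a G half-diminished seventh chord.
The lowest note is F, the seventh of the chord, so this is third inversion (figured bass 4/2).

G half-diminished seventh, third inversion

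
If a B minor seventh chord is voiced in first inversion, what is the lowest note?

D

The third of B minor seventh (B–D–F#–A) is D; that is the bass in first inversion.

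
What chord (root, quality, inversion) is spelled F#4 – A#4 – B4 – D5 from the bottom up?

B minor-major seventh, second inversion

Reducing to letter names: F#, A#, B, D. These stack in thirds as B–D–F#–A# — a B minor-major seventh chord.
With the fifth (F#) in the bass, the chord is in second inversion (figured bass 4/3).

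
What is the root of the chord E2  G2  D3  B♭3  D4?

Reordering E, G, D, Bb into stacked thirds gives E–G–Bb–D; the bottom of that stack, E, is the root.

E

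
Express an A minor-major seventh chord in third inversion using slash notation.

Am(maj7)/G#

Third inversion of A minor-major seventh has the seventh (G#) in the bass. As a slash chord: Am(maj7)/G#.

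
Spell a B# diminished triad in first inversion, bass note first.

B# diminished is B#–D#–F#. First inversion puts the third (D#) in the bass, with the remaining tones above: D#, F#, B#.

D#, F#, B#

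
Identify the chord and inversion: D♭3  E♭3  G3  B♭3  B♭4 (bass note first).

Eb dominant seventh, third inversion

The pitch classes Db, Eb, G, Bb arrange in thirds as Eb–G–Bb–Db: an Eb dominant seventh chord.
With the seventh (Db) in the bass, the chord is in third inversion (figured bass 4/2).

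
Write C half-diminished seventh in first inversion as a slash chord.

Cø7/Eb

First inversion of C half-diminished seventh has the third (Eb) in the bass. As a slash chord: Cø7/Eb.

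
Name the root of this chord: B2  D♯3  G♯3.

G#

The distinct letter names are B, D#, G#. Arranged as a stack of thirds they read G#–B–D#, so G# is the root (a G# minor triad).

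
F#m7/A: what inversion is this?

F#m7/A means F# minor seventh with A in the bass. A is the third of F# minor seventh (F#–A–C#–E), so this is first inversion.

first inversion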